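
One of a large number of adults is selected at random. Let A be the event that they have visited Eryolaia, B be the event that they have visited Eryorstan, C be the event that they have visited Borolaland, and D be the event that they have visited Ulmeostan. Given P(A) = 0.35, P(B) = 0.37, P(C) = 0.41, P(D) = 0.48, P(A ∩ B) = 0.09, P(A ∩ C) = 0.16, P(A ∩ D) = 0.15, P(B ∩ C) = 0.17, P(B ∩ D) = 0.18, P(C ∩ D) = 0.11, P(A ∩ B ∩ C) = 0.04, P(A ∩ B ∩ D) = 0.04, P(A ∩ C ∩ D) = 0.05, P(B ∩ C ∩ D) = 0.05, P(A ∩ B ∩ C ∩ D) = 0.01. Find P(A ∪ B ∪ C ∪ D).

Inclusion–exclusion gives
P(A ∪ B ∪ C ∪ D) = 0.35 + 0.37 + 0.41 + 0.48 − 0.09 − 0.16 − 0.15 − 0.17 − 0.18 − 0.11 + 0.04 + 0.04 + 0.05 + 0.05 − 0.01 = 0.92

0.92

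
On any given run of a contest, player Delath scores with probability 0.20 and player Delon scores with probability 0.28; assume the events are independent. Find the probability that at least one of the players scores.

0.424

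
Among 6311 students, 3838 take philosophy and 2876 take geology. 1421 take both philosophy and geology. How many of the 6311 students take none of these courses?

1018

By inclusion-exclusion,
N(≥1) = 3838 + 2876 − 1421 = 5293
None: 6311 − 5293 = 1018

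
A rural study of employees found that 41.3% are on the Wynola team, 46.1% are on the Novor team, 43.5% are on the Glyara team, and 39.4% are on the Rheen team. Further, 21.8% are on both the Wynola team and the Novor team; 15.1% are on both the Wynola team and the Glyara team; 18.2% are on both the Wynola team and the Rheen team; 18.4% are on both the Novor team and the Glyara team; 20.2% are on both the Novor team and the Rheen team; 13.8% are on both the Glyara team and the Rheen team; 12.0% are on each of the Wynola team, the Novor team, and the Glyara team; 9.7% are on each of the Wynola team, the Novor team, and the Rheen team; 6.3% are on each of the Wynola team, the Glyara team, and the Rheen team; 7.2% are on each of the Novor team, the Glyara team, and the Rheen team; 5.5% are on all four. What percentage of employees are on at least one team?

92.5%

By inclusion-exclusion,
P(≥1) = 41.3 + 46.1 + 43.5 + 39.4 − 21.8 − 15.1 − 18.2 − 18.4 − 20.2 − 13.8 + 12.0 + 9.7 + 6.3 + 7.2 − 5.5 = 92.5%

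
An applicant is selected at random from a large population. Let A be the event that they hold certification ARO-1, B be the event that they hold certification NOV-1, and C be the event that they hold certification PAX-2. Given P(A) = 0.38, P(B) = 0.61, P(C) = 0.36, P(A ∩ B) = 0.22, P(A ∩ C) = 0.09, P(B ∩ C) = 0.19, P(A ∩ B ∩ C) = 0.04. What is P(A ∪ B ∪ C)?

0.89

Apply inclusion-exclusion:
P(A ∪ B ∪ C) = 0.38 + 0.61 + 0.36 − 0.22 − 0.09 − 0.19 + 0.04 = 0.89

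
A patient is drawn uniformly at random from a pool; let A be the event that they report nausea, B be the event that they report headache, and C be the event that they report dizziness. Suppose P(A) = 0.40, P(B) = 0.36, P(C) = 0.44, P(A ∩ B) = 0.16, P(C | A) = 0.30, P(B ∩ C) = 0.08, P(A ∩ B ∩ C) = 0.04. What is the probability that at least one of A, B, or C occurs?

0.88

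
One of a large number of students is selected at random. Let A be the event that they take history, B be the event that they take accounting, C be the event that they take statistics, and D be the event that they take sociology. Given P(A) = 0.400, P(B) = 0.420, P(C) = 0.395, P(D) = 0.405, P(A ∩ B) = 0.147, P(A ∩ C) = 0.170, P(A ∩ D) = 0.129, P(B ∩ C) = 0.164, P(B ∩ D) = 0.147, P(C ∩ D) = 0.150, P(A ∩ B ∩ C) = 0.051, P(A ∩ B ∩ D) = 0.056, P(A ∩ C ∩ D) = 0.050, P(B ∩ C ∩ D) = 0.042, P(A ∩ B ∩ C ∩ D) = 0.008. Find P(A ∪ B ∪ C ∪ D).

P(A ∪ B ∪ C ∪ D) = 0.400 + 0.420 + 0.395 + 0.405 − 0.147 − 0.170 − 0.129 − 0.164 − 0.147 − 0.150 + 0.051 + 0.056 + 0.050 + 0.042 − 0.008 = 0.904

0.904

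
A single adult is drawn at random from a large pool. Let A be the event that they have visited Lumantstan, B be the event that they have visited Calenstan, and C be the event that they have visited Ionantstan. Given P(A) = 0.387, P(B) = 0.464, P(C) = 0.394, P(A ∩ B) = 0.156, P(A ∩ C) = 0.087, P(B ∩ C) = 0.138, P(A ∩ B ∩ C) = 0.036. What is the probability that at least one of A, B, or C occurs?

Apply inclusion-exclusion:
P(A ∪ B ∪ C) = 0.387 + 0.464 + 0.394 − 0.156 − 0.087 − 0.138 + 0.036 = 0.900

0.900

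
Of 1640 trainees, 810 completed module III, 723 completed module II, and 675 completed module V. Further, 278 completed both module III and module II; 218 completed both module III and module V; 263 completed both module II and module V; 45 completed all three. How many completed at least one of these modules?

1494

Inclusion–exclusion gives
|at least one| = 810 + 723 + 675 − 278 − 218 − 263 + 45 = 1494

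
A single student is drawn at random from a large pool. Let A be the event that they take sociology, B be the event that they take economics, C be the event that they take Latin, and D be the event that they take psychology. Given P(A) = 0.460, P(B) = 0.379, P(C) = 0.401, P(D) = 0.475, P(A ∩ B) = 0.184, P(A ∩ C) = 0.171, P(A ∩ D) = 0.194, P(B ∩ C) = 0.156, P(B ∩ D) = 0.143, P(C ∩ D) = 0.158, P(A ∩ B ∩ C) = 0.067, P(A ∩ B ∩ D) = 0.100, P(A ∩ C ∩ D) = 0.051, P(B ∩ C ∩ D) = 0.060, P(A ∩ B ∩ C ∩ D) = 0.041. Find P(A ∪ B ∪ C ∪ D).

0.946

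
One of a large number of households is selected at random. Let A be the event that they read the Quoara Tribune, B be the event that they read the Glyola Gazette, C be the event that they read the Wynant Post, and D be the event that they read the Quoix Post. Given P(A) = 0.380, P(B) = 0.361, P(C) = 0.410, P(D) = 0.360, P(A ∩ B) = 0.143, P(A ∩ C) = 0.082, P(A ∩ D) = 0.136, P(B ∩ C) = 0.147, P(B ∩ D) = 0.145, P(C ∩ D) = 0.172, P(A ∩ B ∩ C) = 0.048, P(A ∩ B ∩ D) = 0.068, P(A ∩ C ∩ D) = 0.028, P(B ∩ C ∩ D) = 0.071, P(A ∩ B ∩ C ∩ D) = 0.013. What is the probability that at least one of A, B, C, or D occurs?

0.888

P(A ∪ B ∪ C ∪ D) = 0.380 + 0.361 + 0.410 + 0.360 − 0.143 − 0.082 − 0.136 − 0.147 − 0.145 − 0.172 + 0.048 + 0.068 + 0.028 + 0.071 − 0.013 = 0.888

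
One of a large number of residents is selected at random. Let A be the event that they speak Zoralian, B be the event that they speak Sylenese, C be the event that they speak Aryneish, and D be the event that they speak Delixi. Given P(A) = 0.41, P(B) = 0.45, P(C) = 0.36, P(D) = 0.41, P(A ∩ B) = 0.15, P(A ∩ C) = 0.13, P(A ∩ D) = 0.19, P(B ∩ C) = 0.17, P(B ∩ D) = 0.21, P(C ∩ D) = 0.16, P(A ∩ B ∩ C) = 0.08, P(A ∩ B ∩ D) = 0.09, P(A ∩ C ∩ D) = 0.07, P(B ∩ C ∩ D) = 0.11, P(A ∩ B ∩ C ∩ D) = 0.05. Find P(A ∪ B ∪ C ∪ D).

0.92

P(A ∪ B ∪ C ∪ D) = 0.41 + 0.45 + 0.36 + 0.41 − 0.15 − 0.13 − 0.19 − 0.17 − 0.21 − 0.16 + 0.08 + 0.09 + 0.07 + 0.11 − 0.05 = 0.92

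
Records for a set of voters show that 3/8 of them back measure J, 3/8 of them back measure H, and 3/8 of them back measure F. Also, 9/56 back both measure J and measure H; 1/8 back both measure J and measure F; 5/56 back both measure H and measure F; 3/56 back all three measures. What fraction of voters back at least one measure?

45/56

P(at least one) = 3/8 + 3/8 + 3/8 − 9/56 − 1/8 − 5/56 + 3/56 = 45/56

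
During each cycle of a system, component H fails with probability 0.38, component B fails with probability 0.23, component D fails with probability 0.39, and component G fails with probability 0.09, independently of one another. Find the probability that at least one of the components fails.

0.73499526

Since the events are independent, P(none) is the product of the individual non-occurrence probabilities.
P(none) = (1 − 0.38) × (1 − 0.23) × (1 − 0.39) × (1 − 0.09) = 0.62 × 0.77 × 0.61 × 0.91 = 0.26500474
P(at least one) = 1 − 0.26500474 = 0.73499526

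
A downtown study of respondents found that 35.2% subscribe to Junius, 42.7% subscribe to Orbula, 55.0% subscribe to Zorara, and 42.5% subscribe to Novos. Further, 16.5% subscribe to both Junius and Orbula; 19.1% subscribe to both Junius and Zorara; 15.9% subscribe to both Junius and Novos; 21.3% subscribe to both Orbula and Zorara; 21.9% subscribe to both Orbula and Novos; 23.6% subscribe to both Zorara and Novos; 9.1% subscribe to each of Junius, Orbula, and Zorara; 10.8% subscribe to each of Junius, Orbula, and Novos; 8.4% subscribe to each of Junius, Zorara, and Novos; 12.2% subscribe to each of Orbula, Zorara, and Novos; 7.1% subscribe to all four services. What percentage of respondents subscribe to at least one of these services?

By inclusion–exclusion:
P(≥1) = 35.2 + 42.7 + 55.0 + 42.5 − 16.5 − 19.1 − 15.9 − 21.3 − 21.9 − 23.6 + 9.1 + 10.8 + 8.4 + 12.2 − 7.1 = 90.5%

90.5%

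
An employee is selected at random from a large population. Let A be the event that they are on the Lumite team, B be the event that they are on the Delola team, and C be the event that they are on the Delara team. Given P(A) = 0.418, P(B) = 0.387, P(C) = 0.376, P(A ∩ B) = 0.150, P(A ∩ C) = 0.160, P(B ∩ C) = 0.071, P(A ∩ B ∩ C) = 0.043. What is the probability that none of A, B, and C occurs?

0.157

By inclusion–exclusion:
P(A ∪ B ∪ C) = 0.418 + 0.387 + 0.376 − 0.150 − 0.160 − 0.071 + 0.043 = 0.843
P(none) = 1 − 0.843 = 0.157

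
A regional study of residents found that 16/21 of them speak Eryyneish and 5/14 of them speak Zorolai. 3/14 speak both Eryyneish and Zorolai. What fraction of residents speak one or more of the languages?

19/21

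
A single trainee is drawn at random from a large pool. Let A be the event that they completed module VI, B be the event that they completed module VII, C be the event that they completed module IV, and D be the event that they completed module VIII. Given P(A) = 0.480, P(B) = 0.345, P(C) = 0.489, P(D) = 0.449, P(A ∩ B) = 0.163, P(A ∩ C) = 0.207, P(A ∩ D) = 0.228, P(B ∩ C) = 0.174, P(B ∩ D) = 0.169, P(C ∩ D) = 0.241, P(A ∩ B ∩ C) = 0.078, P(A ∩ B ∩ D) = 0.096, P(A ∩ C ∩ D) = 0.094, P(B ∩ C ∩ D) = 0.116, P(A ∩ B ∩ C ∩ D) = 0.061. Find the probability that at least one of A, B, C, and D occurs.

Using inclusion–exclusion:
P(A ∪ B ∪ C ∪ D) = 0.480 + 0.345 + 0.489 + 0.449 − 0.163 − 0.207 − 0.228 − 0.174 − 0.169 − 0.241 + 0.078 + 0.096 + 0.094 + 0.116 − 0.061 = 0.904

0.904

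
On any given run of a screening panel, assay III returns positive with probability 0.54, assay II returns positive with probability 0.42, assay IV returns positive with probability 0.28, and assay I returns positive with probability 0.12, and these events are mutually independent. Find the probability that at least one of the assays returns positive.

0.83095552

P(none) = (1 − 0.54) × (1 − 0.42) × (1 − 0.28) × (1 − 0.12) = 0.46 × 0.58 × 0.72 × 0.88 = 0.16904448
P(at least one) = 1 − 0.16904448 = 0.83095552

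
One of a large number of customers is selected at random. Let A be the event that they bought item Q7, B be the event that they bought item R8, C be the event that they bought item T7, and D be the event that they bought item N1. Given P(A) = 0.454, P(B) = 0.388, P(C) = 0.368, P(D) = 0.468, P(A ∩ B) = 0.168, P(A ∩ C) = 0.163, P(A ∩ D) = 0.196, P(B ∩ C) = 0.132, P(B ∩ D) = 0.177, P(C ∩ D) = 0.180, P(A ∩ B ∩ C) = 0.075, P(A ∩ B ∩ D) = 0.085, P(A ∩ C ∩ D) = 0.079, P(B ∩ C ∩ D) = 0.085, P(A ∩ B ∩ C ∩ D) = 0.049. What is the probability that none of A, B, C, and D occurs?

0.063

By inclusion-exclusion,
P(A ∪ B ∪ C ∪ D) = 0.454 + 0.388 + 0.368 + 0.468 − 0.168 − 0.163 − 0.196 − 0.132 − 0.177 − 0.180 + 0.075 + 0.085 + 0.079 + 0.085 − 0.049 = 0.937
P(none) = 1 − 0.937 = 0.063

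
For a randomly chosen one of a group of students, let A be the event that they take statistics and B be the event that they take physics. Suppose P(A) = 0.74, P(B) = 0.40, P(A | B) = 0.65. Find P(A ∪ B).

0.88

P(A ∩ B) = P(B)·P(A|B) = 0.40 × 0.65 = 0.26
P(A ∪ B) = 0.74 + 0.40 − 0.26 = 0.88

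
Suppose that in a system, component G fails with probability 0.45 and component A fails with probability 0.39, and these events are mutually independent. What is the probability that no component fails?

0.3355

Independence gives P(none) = ∏(1 − pᵢ).
P(none) = (1 − 0.45) × (1 − 0.39) = 0.55 × 0.61 = 0.3355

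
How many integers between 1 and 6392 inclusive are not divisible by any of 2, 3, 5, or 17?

By inclusion–exclusion:
floor(6392/2) + floor(6392/3) + floor(6392/5) + floor(6392/17) − floor(6392/6) − floor(6392/10) − floor(6392/34) − floor(6392/15) − floor(6392/51) − floor(6392/85) + floor(6392/30) + floor(6392/102) + floor(6392/170) + floor(6392/255) − floor(6392/510) = 3196 + 2130 + 1278 + 376 − 1065 − 639 − 188 − 426 − 125 − 75 + 213 + 62 + 37 + 25 − 12 = 4787
6392 − 4787 = 1605

1605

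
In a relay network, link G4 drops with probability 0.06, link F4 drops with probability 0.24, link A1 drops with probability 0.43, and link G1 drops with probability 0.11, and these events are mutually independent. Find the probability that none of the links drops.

Independence gives P(none) = ∏(1 − pᵢ).
P(none) = (1 − 0.06) × (1 − 0.24) × (1 − 0.43) × (1 − 0.11) = 0.94 × 0.76 × 0.57 × 0.89 = 0.36241512

0.36241512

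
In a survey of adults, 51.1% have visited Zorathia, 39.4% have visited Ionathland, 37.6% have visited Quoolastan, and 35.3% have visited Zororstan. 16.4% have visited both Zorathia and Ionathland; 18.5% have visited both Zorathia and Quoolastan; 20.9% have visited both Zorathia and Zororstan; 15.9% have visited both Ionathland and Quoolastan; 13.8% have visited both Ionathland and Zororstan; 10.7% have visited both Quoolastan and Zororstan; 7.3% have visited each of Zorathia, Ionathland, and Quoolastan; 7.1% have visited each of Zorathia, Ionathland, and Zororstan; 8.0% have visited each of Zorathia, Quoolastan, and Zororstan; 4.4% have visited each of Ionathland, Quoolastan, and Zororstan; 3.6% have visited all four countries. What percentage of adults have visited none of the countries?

9.6%

By inclusion–exclusion:
P(at least one) = 51.1 + 39.4 + 37.6 + 35.3 − 16.4 − 18.5 − 20.9 − 15.9 − 13.8 − 10.7 + 7.3 + 7.1 + 8.0 + 4.4 − 3.6 = 90.4%
P(none) = 100% − 90.4% = 9.6%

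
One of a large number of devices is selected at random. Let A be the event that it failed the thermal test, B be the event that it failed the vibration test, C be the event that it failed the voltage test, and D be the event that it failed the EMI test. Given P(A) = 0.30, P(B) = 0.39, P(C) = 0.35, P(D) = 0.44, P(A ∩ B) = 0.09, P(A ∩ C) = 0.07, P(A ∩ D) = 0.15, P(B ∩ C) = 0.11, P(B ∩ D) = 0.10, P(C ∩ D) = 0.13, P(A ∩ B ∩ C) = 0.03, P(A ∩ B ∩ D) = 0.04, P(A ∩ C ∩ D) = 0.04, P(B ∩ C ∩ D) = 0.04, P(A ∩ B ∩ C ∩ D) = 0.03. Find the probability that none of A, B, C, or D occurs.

By inclusion–exclusion:
P(A ∪ B ∪ C ∪ D) = 0.30 + 0.39 + 0.35 + 0.44 − 0.09 − 0.07 − 0.15 − 0.11 − 0.10 − 0.13 + 0.03 + 0.04 + 0.04 + 0.04 − 0.03 = 0.95
P(none) = 1 − 0.95 = 0.05

0.05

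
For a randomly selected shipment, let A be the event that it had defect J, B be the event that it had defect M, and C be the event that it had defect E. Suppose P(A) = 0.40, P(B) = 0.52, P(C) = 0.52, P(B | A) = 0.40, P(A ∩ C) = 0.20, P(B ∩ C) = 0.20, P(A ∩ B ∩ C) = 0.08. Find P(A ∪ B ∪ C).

P(A ∩ B) = P(A)·P(B|A) = 0.40 × 0.40 = 0.16
P(A ∪ B ∪ C) = 0.40 + 0.52 + 0.52 − 0.16 − 0.20 − 0.20 + 0.08 = 0.96

0.96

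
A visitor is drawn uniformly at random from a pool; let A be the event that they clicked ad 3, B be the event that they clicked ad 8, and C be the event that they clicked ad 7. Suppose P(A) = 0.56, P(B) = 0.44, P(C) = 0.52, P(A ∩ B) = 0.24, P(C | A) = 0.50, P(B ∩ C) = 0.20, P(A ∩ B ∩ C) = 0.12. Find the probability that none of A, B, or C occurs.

P(A ∩ C) = P(A)·P(C|A) = 0.56 × 0.50 = 0.28
Apply inclusion-exclusion:
P(A ∪ B ∪ C) = 0.56 + 0.44 + 0.52 − 0.24 − 0.28 − 0.20 + 0.12 = 0.92
P(none) = 1 − 0.92 = 0.08

0.08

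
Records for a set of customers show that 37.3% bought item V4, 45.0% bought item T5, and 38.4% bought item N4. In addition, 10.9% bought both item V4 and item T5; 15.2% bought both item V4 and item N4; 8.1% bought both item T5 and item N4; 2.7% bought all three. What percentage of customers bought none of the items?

10.8%

Apply inclusion-exclusion:
P(≥1) = 37.3 + 45.0 + 38.4 − 10.9 − 15.2 − 8.1 + 2.7 = 89.2%
P(none) = 100% − 89.2% = 10.8%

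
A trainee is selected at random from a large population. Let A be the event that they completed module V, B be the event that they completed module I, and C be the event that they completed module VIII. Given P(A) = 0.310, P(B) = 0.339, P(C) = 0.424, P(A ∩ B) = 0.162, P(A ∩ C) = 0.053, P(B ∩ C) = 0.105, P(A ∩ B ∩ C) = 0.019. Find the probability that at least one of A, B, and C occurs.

P(A ∪ B ∪ C) = 0.310 + 0.339 + 0.424 − 0.162 − 0.053 − 0.105 + 0.019 = 0.772

0.772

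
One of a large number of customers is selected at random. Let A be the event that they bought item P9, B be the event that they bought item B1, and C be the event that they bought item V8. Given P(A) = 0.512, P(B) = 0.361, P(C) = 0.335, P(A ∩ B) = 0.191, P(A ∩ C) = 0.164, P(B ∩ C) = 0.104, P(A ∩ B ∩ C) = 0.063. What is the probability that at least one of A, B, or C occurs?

P(A ∪ B ∪ C) = 0.512 + 0.361 + 0.335 − 0.191 − 0.164 − 0.104 + 0.063 = 0.812

0.812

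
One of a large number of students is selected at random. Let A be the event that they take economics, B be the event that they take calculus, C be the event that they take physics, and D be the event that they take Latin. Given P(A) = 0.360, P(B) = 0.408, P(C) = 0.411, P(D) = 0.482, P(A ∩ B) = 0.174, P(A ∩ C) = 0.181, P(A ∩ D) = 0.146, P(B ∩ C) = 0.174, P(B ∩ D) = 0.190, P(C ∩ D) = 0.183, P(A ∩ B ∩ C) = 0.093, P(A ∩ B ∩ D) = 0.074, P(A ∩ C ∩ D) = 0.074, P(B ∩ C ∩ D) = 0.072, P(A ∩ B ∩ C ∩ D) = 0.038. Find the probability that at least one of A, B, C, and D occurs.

0.888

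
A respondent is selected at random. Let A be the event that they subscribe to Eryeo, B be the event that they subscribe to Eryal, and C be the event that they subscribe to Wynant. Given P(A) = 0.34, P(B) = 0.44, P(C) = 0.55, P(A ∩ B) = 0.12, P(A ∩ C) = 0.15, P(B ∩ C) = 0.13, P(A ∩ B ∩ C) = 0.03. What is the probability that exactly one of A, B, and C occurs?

By inclusion–exclusion (exactly-one form):
P(exactly one) = 0.34 + 0.44 + 0.55 − 2·0.12 − 2·0.15 − 2·0.13 + 3·0.03 = 0.62

0.62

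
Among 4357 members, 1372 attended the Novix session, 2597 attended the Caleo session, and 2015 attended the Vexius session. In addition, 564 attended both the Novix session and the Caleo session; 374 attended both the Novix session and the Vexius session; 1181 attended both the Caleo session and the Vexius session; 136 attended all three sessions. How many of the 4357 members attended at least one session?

By inclusion-exclusion,
|at least one| = 1372 + 2597 + 2015 − 564 − 374 − 1181 + 136 = 4001

4001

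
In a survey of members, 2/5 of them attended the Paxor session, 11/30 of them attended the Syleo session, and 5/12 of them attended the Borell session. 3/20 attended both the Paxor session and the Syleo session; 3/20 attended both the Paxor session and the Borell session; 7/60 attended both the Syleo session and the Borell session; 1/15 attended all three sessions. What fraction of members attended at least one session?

5/6

By inclusion–exclusion:
P(at least one) = 2/5 + 11/30 + 5/12 − 3/20 − 3/20 − 7/60 + 1/15 = 5/6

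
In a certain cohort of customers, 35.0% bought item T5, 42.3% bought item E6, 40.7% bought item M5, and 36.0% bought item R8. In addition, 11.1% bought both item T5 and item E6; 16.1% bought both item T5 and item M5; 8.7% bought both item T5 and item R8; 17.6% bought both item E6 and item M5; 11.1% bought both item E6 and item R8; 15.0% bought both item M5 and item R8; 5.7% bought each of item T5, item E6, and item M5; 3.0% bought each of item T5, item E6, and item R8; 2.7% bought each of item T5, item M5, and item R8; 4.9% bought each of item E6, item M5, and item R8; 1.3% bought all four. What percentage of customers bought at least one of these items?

P(union) = 35.0 + 42.3 + 40.7 + 36.0 − 11.1 − 16.1 − 8.7 − 17.6 − 11.1 − 15.0 + 5.7 + 3.0 + 2.7 + 4.9 − 1.3 = 89.4%

89.4%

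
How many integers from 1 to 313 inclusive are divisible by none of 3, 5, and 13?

Inclusion–exclusion gives
⌊313/3⌋ + ⌊313/5⌋ + ⌊313/13⌋ − ⌊313/15⌋ − ⌊313/39⌋ − ⌊313/65⌋ + ⌊313/195⌋ = 104 + 62 + 24 − 20 − 8 − 4 + 1 = 159
313 − 159 = 154

154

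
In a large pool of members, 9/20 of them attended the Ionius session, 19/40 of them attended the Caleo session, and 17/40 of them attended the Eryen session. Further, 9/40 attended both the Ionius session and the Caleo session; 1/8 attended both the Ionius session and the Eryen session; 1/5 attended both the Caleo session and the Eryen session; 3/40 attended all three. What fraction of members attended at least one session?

By inclusion-exclusion,
P(≥1) = 9/20 + 19/40 + 17/40 − 9/40 − 1/8 − 1/5 + 3/40 = 7/8

7/8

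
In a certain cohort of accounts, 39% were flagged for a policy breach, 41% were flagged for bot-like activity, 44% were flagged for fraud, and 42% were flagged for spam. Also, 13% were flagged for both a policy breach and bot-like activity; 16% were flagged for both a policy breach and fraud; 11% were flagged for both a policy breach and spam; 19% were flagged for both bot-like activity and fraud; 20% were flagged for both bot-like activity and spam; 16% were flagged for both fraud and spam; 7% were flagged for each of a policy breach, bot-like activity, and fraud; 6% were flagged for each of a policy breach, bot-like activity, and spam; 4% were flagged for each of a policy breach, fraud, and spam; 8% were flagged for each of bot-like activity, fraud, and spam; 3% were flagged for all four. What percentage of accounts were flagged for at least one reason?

By inclusion-exclusion,
P(at least one) = 39 + 41 + 44 + 42 − 13 − 16 − 11 − 19 − 20 − 16 + 7 + 6 + 4 + 8 − 3 = 93%

93%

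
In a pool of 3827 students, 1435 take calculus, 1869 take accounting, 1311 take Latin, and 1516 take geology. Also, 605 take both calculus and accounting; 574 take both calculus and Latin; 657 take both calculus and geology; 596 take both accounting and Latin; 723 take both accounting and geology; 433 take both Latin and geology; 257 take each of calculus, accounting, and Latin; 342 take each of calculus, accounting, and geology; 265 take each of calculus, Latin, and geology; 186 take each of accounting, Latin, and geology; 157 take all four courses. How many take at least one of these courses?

Apply inclusion-exclusion:
|union| = 1435 + 1869 + 1311 + 1516 − 605 − 574 − 657 − 596 − 723 − 433 + 257 + 342 + 265 + 186 − 157 = 3436

3436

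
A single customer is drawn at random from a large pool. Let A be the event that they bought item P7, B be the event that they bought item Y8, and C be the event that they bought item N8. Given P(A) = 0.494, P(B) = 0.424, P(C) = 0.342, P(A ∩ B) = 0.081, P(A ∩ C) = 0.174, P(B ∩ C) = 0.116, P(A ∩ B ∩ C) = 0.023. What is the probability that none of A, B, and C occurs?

By inclusion-exclusion,
P(A ∪ B ∪ C) = 0.494 + 0.424 + 0.342 − 0.081 − 0.174 − 0.116 + 0.023 = 0.912
P(none) = 1 − 0.912 = 0.088

0.088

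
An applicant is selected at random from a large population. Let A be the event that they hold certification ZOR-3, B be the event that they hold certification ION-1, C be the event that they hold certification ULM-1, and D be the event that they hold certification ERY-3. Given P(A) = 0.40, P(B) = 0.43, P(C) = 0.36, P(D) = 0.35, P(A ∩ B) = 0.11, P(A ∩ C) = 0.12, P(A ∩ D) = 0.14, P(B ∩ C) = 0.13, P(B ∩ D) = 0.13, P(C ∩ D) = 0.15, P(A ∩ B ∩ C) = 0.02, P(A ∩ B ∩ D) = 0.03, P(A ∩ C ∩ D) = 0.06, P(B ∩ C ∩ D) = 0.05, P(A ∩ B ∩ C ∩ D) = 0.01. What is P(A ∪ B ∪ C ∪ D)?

0.91

By inclusion–exclusion:
P(A ∪ B ∪ C ∪ D) = 0.40 + 0.43 + 0.36 + 0.35 − 0.11 − 0.12 − 0.14 − 0.13 − 0.13 − 0.15 + 0.02 + 0.03 + 0.06 + 0.05 − 0.01 = 0.91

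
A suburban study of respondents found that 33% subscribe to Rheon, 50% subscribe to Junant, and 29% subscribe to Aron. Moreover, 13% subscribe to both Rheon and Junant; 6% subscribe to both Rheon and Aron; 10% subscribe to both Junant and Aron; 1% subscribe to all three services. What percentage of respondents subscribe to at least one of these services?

84%

By inclusion–exclusion:
P(at least one) = 33 + 50 + 29 − 13 − 6 − 10 + 1 = 84%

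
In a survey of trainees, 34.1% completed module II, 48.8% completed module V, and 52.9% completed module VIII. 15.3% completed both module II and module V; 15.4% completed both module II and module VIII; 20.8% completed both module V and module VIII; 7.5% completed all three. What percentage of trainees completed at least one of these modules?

91.8%

P(union) = 34.1 + 48.8 + 52.9 − 15.3 − 15.4 − 20.8 + 7.5 = 91.8%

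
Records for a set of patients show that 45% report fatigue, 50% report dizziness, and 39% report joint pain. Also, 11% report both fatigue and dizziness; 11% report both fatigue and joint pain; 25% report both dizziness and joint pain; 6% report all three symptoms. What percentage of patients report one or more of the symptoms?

By inclusion–exclusion:
P(≥1) = 45 + 50 + 39 − 11 − 11 − 25 + 6 = 93%

93%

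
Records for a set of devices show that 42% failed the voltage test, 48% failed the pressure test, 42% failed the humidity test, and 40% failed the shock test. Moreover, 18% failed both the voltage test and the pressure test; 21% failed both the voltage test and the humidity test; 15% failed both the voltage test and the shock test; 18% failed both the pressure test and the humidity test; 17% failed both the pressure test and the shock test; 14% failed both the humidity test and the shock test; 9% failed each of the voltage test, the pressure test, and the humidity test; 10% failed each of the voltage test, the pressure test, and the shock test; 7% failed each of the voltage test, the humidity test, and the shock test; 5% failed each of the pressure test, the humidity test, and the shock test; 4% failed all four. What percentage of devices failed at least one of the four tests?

P(at least one) = 42 + 48 + 42 + 40 − 18 − 21 − 15 − 18 − 17 − 14 + 9 + 10 + 7 + 5 − 4 = 96%

96%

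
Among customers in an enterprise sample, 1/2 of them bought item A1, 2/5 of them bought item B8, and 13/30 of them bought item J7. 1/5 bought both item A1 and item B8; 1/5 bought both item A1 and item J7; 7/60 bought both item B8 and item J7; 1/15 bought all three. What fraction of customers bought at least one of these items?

53/60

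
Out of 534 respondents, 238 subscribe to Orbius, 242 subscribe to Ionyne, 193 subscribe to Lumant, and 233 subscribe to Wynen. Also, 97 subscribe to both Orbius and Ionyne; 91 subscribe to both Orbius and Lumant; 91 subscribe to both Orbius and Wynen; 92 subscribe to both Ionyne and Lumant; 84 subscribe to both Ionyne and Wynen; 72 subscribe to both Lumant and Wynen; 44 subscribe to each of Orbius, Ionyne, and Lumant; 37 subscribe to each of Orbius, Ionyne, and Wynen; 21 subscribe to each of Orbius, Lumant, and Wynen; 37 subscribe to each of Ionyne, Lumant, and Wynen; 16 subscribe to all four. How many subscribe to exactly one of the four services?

N(exactly one) = 238 + 242 + 193 + 233 − 2·97 − 2·91 − 2·91 − 2·92 − 2·84 − 2·72 + 3·44 + 3·37 + 3·21 + 3·37 − 4·16 = 205

205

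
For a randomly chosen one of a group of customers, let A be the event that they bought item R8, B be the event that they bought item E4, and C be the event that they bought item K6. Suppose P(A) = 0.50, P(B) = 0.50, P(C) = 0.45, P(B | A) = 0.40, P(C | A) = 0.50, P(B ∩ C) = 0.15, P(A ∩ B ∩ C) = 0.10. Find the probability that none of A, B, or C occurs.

0.05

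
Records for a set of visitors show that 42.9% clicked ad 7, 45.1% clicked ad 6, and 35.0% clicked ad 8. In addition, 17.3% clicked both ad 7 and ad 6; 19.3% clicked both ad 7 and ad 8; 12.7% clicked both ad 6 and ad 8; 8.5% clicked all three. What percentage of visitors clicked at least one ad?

82.2%

Inclusion–exclusion gives
P(≥1) = 42.9 + 45.1 + 35.0 − 17.3 − 19.3 − 12.7 + 8.5 = 82.2%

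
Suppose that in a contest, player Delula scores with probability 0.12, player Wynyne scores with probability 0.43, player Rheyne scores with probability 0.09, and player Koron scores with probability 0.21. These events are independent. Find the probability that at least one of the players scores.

P(none) = (1 − 0.12) × (1 − 0.43) × (1 − 0.09) × (1 − 0.21) = 0.88 × 0.57 × 0.91 × 0.79 = 0.36060024
P(at least one) = 1 − 0.36060024 = 0.63939976

0.63939976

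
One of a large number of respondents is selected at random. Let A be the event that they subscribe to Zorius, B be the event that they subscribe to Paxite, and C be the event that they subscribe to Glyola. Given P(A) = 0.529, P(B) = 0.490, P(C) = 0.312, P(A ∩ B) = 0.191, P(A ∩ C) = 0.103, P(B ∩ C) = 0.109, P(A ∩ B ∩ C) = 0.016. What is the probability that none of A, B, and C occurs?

P(A ∪ B ∪ C) = 0.529 + 0.490 + 0.312 − 0.191 − 0.103 − 0.109 + 0.016 = 0.944
P(none) = 1 − 0.944 = 0.056

0.056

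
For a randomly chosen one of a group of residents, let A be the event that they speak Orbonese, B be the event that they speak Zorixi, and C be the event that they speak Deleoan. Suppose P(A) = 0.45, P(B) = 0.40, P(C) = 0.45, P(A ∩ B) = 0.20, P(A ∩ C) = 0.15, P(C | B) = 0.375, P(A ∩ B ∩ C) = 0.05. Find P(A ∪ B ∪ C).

P(B ∩ C) = P(B)·P(C|B) = 0.40 × 0.375 = 0.15
By inclusion-exclusion,
P(A ∪ B ∪ C) = 0.45 + 0.40 + 0.45 − 0.20 − 0.15 − 0.15 + 0.05 = 0.85

0.85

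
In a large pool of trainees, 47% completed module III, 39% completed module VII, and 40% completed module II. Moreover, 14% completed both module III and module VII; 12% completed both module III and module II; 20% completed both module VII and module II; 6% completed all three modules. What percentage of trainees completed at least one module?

86%

Apply inclusion-exclusion:
P(at least one) = 47 + 39 + 40 − 14 − 12 − 20 + 6 = 86%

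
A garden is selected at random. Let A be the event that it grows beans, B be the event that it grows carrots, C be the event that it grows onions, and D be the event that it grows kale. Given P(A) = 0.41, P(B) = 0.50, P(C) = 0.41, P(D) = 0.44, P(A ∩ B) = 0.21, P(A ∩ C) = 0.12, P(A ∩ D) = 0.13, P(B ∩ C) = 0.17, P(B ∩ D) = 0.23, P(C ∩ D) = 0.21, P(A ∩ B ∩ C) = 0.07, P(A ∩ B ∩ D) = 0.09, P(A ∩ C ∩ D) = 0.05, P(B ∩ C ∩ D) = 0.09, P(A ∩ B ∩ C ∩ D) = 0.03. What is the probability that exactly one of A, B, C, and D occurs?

0.40

By inclusion–exclusion (exactly-one form):
P(exactly one) = 0.41 + 0.50 + 0.41 + 0.44 − 2·0.21 − 2·0.12 − 2·0.13 − 2·0.17 − 2·0.23 − 2·0.21 + 3·0.07 + 3·0.09 + 3·0.05 + 3·0.09 − 4·0.03 = 0.40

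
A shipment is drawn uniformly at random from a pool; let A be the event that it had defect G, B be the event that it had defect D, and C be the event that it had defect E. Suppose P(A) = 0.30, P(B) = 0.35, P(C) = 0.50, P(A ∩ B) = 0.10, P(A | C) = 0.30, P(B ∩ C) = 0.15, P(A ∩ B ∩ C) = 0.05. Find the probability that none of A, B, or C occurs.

P(A ∩ C) = P(C)·P(A|C) = 0.50 × 0.30 = 0.15
By inclusion–exclusion:
P(A ∪ B ∪ C) = 0.30 + 0.35 + 0.50 − 0.10 − 0.15 − 0.15 + 0.05 = 0.80
P(none) = 1 − 0.80 = 0.20

0.20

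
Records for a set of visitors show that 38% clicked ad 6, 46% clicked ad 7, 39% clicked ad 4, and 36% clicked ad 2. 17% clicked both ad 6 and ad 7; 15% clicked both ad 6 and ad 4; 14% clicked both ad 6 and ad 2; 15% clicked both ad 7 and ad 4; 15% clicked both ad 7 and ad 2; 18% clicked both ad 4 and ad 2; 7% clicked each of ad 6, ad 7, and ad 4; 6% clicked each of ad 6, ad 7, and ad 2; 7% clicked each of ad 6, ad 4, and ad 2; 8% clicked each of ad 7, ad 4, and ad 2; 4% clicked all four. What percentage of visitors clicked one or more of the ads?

89%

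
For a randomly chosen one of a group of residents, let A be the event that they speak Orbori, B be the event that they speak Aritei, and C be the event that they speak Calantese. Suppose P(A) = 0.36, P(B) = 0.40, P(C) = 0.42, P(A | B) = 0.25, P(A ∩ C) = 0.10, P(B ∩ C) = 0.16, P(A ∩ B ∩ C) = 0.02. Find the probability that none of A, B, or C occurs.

P(A ∩ B) = P(B)·P(A|B) = 0.40 × 0.25 = 0.10
P(A ∪ B ∪ C) = 0.36 + 0.40 + 0.42 − 0.10 − 0.10 − 0.16 + 0.02 = 0.84
P(none) = 1 − 0.84 = 0.16

0.16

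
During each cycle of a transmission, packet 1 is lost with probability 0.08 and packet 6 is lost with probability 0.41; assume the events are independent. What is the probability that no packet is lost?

0.5428

P(none) = (1 − 0.08) × (1 − 0.41) = 0.92 × 0.59 = 0.5428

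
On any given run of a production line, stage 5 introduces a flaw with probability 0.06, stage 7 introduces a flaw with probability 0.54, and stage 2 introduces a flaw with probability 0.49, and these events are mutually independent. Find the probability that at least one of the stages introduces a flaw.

0.779476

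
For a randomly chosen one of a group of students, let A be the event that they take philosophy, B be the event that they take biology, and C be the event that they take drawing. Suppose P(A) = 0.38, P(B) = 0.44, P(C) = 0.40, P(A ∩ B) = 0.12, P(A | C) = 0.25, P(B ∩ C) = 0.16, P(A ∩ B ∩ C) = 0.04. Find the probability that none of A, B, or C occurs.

P(A ∩ C) = P(C)·P(A|C) = 0.40 × 0.25 = 0.10
P(A ∪ B ∪ C) = 0.38 + 0.44 + 0.40 − 0.12 − 0.10 − 0.16 + 0.04 = 0.88
P(none) = 1 − 0.88 = 0.12

0.12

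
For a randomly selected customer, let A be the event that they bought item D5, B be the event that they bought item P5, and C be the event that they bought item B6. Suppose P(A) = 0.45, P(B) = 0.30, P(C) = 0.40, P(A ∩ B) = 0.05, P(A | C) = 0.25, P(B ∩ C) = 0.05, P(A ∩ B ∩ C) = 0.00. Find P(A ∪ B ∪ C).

P(A ∩ C) = P(C)·P(A|C) = 0.40 × 0.25 = 0.10
Apply inclusion-exclusion:
P(A ∪ B ∪ C) = 0.45 + 0.30 + 0.40 − 0.05 − 0.10 − 0.05 + 0.00 = 0.95

0.95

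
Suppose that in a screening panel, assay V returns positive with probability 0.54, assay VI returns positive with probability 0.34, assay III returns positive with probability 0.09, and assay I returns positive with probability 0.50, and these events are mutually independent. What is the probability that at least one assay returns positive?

Independence gives P(none) = ∏(1 − pᵢ).
P(none) = (1 − 0.54) × (1 − 0.34) × (1 − 0.09) × (1 − 0.50) = 0.46 × 0.66 × 0.91 × 0.50 = 0.138138
P(at least one) = 1 − 0.138138 = 0.861862

0.861862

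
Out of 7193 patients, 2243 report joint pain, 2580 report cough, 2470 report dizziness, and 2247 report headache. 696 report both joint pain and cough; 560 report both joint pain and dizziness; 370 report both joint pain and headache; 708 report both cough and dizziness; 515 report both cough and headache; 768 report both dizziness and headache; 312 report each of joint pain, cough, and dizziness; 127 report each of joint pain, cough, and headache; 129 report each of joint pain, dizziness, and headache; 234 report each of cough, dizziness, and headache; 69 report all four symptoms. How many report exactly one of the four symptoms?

4436

Using the inclusion–exclusion count for exactly one event:
N(exactly one) = 2243 + 2580 + 2470 + 2247 − 2·696 − 2·560 − 2·370 − 2·708 − 2·515 − 2·768 + 3·312 + 3·127 + 3·129 + 3·234 − 4·69 = 4436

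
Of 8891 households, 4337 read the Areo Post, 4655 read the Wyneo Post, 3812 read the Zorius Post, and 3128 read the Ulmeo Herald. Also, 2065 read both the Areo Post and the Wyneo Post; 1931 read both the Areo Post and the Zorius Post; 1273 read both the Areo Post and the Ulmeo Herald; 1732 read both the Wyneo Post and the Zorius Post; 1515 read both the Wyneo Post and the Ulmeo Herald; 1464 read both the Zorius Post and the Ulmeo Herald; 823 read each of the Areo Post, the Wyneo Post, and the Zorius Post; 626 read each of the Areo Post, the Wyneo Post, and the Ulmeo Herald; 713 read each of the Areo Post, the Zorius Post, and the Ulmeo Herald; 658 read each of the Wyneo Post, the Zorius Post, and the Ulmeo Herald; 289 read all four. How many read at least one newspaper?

By inclusion–exclusion:
|union| = 4337 + 4655 + 3812 + 3128 − 2065 − 1931 − 1273 − 1732 − 1515 − 1464 + 823 + 626 + 713 + 658 − 289 = 8483

8483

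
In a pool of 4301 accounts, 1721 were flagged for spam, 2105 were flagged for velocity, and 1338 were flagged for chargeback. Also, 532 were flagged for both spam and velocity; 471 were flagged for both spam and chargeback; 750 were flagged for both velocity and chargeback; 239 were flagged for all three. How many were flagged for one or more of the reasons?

3650

N(≥1) = 1721 + 2105 + 1338 − 532 − 471 − 750 + 239 = 3650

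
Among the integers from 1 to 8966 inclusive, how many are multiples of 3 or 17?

3340

⌊8966/3⌋ + ⌊8966/17⌋ − ⌊8966/51⌋ = 2988 + 527 − 175 = 3340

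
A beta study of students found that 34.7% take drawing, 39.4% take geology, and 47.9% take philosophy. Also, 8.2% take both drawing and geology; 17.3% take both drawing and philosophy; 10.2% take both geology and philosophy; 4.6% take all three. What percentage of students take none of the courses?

9.1%

By inclusion-exclusion,
P(at least one) = 34.7 + 39.4 + 47.9 − 8.2 − 17.3 − 10.2 + 4.6 = 90.9%
P(none) = 100% − 90.9% = 9.1%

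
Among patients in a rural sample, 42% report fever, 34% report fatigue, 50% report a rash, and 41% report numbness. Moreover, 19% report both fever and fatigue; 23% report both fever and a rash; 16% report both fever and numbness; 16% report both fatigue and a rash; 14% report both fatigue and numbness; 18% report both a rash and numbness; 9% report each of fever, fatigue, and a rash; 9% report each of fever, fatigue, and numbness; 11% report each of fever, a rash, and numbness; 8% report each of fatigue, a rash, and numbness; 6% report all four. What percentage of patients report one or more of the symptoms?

92%

By inclusion-exclusion,
P(union) = 42 + 34 + 50 + 41 − 19 − 23 − 16 − 16 − 14 − 18 + 9 + 9 + 11 + 8 − 6 = 92%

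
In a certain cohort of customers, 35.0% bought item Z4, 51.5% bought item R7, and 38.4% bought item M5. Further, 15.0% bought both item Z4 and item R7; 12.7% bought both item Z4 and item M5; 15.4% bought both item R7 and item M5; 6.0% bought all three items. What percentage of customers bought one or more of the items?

87.8%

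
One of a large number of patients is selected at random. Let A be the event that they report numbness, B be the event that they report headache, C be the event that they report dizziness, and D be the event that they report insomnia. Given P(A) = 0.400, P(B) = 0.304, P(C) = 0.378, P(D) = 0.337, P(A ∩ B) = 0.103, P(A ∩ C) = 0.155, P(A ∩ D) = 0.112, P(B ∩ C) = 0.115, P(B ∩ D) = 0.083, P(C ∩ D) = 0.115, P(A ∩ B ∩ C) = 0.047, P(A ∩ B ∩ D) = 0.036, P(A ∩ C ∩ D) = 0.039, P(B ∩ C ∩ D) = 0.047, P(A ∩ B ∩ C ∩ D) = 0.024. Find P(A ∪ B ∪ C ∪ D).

Inclusion–exclusion gives
P(A ∪ B ∪ C ∪ D) = 0.400 + 0.304 + 0.378 + 0.337 − 0.103 − 0.155 − 0.112 − 0.115 − 0.083 − 0.115 + 0.047 + 0.036 + 0.039 + 0.047 − 0.024 = 0.881

0.881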